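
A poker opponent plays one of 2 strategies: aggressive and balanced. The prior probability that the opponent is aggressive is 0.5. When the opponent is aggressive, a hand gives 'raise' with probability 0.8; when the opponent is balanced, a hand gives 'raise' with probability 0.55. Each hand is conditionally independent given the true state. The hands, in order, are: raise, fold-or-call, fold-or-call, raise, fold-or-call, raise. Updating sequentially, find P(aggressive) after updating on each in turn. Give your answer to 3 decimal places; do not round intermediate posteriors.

0.213

After 'raise': P(aggressive) = 0.8·0.5000 / (0.8·0.5000 + 0.55·0.5000) ≈ 0.5926
After 'fold-or-call': P(aggressive) = 0.2·0.5926 / (0.2·0.5926 + 0.45·0.4074) ≈ 0.3926
After 'fold-or-call': P(aggressive) = 0.2·0.3926 / (0.2·0.3926 + 0.45·0.6074) ≈ 0.2232
After 'raise': P(aggressive) = 0.8·0.2232 / (0.8·0.2232 + 0.55·0.7768) ≈ 0.2947
After 'fold-or-call': P(aggressive) = 0.2·0.2947 / (0.2·0.2947 + 0.45·0.7053) ≈ 0.1566
After 'raise': P(aggressive) = 0.8·0.1566 / (0.8·0.1566 + 0.55·0.8434) ≈ 0.2127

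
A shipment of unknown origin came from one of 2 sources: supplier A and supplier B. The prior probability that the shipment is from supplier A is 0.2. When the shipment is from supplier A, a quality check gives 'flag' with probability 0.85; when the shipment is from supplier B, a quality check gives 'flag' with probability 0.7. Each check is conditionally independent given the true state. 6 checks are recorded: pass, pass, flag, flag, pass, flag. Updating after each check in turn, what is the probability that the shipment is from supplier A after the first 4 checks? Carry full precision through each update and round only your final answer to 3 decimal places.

Apply Bayes' rule sequentially, carrying P(supplier A) forward.
After 'pass': P(supplier A) = 0.15·0.2000 / (0.15·0.2000 + 0.3·0.8000) ≈ 0.1111
After 'pass': P(supplier A) = 0.15·0.1111 / (0.15·0.1111 + 0.3·0.8889) ≈ 0.0588
After 'flag': P(supplier A) = 0.85·0.0588 / (0.85·0.0588 + 0.7·0.9412) ≈ 0.0705
After 'flag': P(supplier A) = 0.85·0.0705 / (0.85·0.0705 + 0.7·0.9295) ≈ 0.0844

0.084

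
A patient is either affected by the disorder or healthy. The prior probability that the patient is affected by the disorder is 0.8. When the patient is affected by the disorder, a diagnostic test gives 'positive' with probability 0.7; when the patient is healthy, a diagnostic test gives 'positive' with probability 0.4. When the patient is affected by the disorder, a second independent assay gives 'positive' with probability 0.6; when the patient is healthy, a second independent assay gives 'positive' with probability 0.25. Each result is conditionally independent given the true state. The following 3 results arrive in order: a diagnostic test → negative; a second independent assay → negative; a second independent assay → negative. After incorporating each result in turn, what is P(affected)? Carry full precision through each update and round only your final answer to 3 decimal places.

After a diagnostic test='negative': P(affected) = 0.3·0.8000 / (0.3·0.8000 + 0.6·0.2000) ≈ 0.6667
After a second independent assay='negative': P(affected) = 0.4·0.6667 / (0.4·0.6667 + 0.75·0.3333) ≈ 0.5161
After a second independent assay='negative': P(affected) = 0.4·0.5161 / (0.4·0.5161 + 0.75·0.4839) ≈ 0.3626

0.363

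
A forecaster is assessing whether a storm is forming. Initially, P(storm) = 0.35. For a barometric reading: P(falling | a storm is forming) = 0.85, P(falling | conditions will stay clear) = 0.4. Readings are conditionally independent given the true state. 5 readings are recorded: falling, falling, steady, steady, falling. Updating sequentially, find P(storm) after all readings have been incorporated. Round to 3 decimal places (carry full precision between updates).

After 'falling': P(storm) = 0.85·0.3500 / (0.85·0.3500 + 0.4·0.6500) ≈ 0.5336
After 'falling': P(storm) = 0.85·0.5336 / (0.85·0.5336 + 0.4·0.4664) ≈ 0.7086
After 'steady': P(storm) = 0.15·0.7086 / (0.15·0.7086 + 0.6·0.2914) ≈ 0.3781
After 'steady': P(storm) = 0.15·0.3781 / (0.15·0.3781 + 0.6·0.6219) ≈ 0.1319
After 'falling': P(storm) = 0.85·0.1319 / (0.85·0.1319 + 0.4·0.8681) ≈ 0.2441

0.244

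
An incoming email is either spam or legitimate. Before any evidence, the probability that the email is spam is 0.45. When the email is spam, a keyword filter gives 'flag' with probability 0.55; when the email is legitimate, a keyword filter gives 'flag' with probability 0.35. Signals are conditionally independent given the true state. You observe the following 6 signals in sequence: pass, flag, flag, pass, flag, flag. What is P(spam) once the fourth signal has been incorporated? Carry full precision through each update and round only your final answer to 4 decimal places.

After 'pass': P(spam) = 0.45·0.4500 / (0.45·0.4500 + 0.65·0.5500) ≈ 0.3616
After 'flag': P(spam) = 0.55·0.3616 / (0.55·0.3616 + 0.35·0.6384) ≈ 0.4709
After 'flag': P(spam) = 0.55·0.4709 / (0.55·0.4709 + 0.35·0.5291) ≈ 0.5831
After 'pass': P(spam) = 0.45·0.5831 / (0.45·0.5831 + 0.65·0.4169) ≈ 0.4920

0.4920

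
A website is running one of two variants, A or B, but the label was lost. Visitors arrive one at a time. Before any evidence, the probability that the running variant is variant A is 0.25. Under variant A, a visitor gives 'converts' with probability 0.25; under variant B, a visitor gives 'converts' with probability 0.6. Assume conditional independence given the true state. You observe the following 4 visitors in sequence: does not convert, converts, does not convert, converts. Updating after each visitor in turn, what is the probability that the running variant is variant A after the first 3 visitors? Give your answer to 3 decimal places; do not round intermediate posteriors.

0.328

Apply Bayes' rule sequentially, carrying P(A) forward.
After 'does not convert': P(A) = 0.75·0.2500 / (0.75·0.2500 + 0.4·0.7500) ≈ 0.3846
After 'converts': P(A) = 0.25·0.3846 / (0.25·0.3846 + 0.6·0.6154) ≈ 0.2066
After 'does not convert': P(A) = 0.75·0.2066 / (0.75·0.2066 + 0.4·0.7934) ≈ 0.3281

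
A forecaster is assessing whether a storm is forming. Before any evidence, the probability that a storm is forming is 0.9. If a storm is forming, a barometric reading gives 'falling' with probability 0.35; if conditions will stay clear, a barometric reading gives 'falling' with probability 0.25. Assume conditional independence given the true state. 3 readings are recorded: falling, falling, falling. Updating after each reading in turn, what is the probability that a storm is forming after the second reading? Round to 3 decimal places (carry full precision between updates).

0.946

Each posterior becomes the prior for the next update.
After 'falling': P(storm) = 0.35·0.9000 / (0.35·0.9000 + 0.25·0.1000) ≈ 0.9265
After 'falling': P(storm) = 0.35·0.9265 / (0.35·0.9265 + 0.25·0.0735) ≈ 0.9464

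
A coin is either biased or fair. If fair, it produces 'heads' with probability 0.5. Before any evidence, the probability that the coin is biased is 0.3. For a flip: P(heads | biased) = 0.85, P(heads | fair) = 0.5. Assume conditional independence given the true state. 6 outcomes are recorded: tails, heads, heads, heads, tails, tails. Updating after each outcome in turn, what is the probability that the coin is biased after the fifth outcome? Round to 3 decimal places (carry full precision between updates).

After 'tails': P(biased) = 0.15·0.3000 / (0.15·0.3000 + 0.5·0.7000) ≈ 0.1139
After 'heads': P(biased) = 0.85·0.1139 / (0.85·0.1139 + 0.5·0.8861) ≈ 0.1794
After 'heads': P(biased) = 0.85·0.1794 / (0.85·0.1794 + 0.5·0.8206) ≈ 0.2709
After 'heads': P(biased) = 0.85·0.2709 / (0.85·0.2709 + 0.5·0.7291) ≈ 0.3871
After 'tails': P(biased) = 0.15·0.3871 / (0.15·0.3871 + 0.5·0.6129) ≈ 0.1593

0.159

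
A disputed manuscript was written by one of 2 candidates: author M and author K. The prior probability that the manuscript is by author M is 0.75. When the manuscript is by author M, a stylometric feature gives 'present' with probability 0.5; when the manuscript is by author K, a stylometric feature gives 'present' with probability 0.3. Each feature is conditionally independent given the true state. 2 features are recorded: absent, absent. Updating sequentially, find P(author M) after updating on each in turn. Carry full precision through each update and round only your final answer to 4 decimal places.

Apply Bayes' rule sequentially, carrying P(author M) forward.
After 'absent': P(author M) = 0.5·0.7500 / (0.5·0.7500 + 0.7·0.2500) ≈ 0.6818
After 'absent': P(author M) = 0.5·0.6818 / (0.5·0.6818 + 0.7·0.3182) ≈ 0.6048

0.6048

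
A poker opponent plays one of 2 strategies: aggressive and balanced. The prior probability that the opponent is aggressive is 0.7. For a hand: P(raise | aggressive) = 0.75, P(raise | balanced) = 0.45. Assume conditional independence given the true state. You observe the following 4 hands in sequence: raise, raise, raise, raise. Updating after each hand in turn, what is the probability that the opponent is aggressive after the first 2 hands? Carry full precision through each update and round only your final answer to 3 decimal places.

Apply Bayes' rule sequentially, carrying P(aggressive) forward.
After 'raise': P(aggressive) = 0.75·0.7000 / (0.75·0.7000 + 0.45·0.3000) ≈ 0.7955
After 'raise': P(aggressive) = 0.75·0.7955 / (0.75·0.7955 + 0.45·0.2045) ≈ 0.8663

0.866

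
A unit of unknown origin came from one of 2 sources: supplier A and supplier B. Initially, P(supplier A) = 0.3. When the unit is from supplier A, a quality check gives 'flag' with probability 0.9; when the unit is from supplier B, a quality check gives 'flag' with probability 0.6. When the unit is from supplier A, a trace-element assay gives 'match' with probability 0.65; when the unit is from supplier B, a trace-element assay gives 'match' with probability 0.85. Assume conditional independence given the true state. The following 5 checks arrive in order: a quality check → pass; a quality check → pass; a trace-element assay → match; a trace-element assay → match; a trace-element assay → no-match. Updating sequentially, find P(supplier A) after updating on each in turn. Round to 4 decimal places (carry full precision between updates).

0.0353

After a quality check='pass': P(supplier A) = 0.1·0.3000 / (0.1·0.3000 + 0.4·0.7000) ≈ 0.0968
After a quality check='pass': P(supplier A) = 0.1·0.0968 / (0.1·0.0968 + 0.4·0.9032) ≈ 0.0261
After a trace-element assay='match': P(supplier A) = 0.65·0.0261 / (0.65·0.0261 + 0.85·0.9739) ≈ 0.0201
After a trace-element assay='match': P(supplier A) = 0.65·0.0201 / (0.65·0.0201 + 0.85·0.9799) ≈ 0.0154
After a trace-element assay='no-match': P(supplier A) = 0.35·0.0154 / (0.35·0.0154 + 0.15·0.9846) ≈ 0.0353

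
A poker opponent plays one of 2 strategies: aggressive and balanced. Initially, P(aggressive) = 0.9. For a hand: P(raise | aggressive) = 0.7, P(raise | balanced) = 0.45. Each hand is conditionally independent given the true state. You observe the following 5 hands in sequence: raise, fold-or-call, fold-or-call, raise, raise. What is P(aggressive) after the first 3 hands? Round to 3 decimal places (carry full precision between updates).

0.806

After 'raise': P(aggressive) = 0.7·0.9000 / (0.7·0.9000 + 0.45·0.1000) ≈ 0.9333
After 'fold-or-call': P(aggressive) = 0.3·0.9333 / (0.3·0.9333 + 0.55·0.0667) ≈ 0.8842
After 'fold-or-call': P(aggressive) = 0.3·0.8842 / (0.3·0.8842 + 0.55·0.1158) ≈ 0.8064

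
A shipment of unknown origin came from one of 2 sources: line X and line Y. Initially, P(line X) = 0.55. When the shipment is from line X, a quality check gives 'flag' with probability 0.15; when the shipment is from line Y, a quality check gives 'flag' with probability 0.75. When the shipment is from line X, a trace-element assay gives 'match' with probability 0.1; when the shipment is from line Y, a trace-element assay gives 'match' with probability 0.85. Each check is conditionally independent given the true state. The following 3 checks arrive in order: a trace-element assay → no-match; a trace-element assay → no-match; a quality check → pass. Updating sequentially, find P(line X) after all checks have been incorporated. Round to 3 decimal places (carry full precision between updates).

0.993

After a trace-element assay='no-match': P(line X) = 0.9·0.5500 / (0.9·0.5500 + 0.15·0.4500) ≈ 0.8800
After a trace-element assay='no-match': P(line X) = 0.9·0.8800 / (0.9·0.8800 + 0.15·0.1200) ≈ 0.9778
After a quality check='pass': P(line X) = 0.85·0.9778 / (0.85·0.9778 + 0.25·0.0222) ≈ 0.9934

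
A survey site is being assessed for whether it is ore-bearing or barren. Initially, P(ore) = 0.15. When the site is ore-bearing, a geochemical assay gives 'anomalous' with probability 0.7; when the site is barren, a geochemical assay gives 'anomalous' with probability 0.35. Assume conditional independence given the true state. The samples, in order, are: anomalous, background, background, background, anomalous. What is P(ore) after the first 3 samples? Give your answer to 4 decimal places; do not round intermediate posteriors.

0.0699

Apply Bayes' rule sequentially, carrying P(ore) forward.
After 'anomalous': P(ore) = 0.7·0.1500 / (0.7·0.1500 + 0.35·0.8500) ≈ 0.2609
After 'background': P(ore) = 0.3·0.2609 / (0.3·0.2609 + 0.65·0.7391) ≈ 0.1401
After 'background': P(ore) = 0.3·0.1401 / (0.3·0.1401 + 0.65·0.8599) ≈ 0.0699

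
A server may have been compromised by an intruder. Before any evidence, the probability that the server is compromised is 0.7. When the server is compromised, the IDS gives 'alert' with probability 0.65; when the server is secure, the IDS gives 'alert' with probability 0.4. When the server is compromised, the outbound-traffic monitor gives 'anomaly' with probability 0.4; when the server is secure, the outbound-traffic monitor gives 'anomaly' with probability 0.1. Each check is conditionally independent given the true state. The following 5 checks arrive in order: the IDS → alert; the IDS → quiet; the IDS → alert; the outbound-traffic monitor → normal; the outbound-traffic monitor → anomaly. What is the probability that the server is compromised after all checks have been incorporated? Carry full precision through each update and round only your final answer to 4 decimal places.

0.9055

Apply Bayes' rule sequentially, carrying P(compromised) forward.
After the IDS='alert': P(compromised) = 0.65·0.7000 / (0.65·0.7000 + 0.4·0.3000) ≈ 0.7913
After the IDS='quiet': P(compromised) = 0.35·0.7913 / (0.35·0.7913 + 0.6·0.2087) ≈ 0.6886
After the IDS='alert': P(compromised) = 0.65·0.6886 / (0.65·0.6886 + 0.4·0.3114) ≈ 0.7823
After the outbound-traffic monitor='normal': P(compromised) = 0.6·0.7823 / (0.6·0.7823 + 0.9·0.2177) ≈ 0.7055
After the outbound-traffic monitor='anomaly': P(compromised) = 0.4·0.7055 / (0.4·0.7055 + 0.1·0.2945) ≈ 0.9055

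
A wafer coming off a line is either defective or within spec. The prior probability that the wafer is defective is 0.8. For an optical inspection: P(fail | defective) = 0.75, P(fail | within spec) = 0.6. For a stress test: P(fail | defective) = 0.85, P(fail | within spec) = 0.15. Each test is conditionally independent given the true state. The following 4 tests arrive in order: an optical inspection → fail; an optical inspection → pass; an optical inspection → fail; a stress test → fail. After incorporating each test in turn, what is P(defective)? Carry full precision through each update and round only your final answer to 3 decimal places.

After an optical inspection='fail': P(defective) = 0.75·0.8000 / (0.75·0.8000 + 0.6·0.2000) ≈ 0.8333
After an optical inspection='pass': P(defective) = 0.25·0.8333 / (0.25·0.8333 + 0.4·0.1667) ≈ 0.7576
After an optical inspection='fail': P(defective) = 0.75·0.7576 / (0.75·0.7576 + 0.6·0.2424) ≈ 0.7962
After a stress test='fail': P(defective) = 0.85·0.7962 / (0.85·0.7962 + 0.15·0.2038) ≈ 0.9568

0.957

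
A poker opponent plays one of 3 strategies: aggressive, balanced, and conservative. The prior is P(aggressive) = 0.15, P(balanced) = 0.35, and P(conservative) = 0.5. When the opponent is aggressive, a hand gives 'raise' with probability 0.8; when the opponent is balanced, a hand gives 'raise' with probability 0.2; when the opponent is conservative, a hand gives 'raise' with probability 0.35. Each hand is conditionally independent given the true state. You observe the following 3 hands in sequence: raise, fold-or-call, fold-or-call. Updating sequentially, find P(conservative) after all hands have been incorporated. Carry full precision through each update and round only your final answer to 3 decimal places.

0.599

After 'raise': normaliser = 0.8·0.1500 + 0.2·0.3500 + 0.35·0.5000; P(aggressive) ≈ 0.3288, P(balanced) ≈ 0.1918, P(conservative) ≈ 0.4795
After 'fold-or-call': normaliser = 0.2·0.3288 + 0.8·0.1918 + 0.65·0.4795; P(aggressive) ≈ 0.1239, P(balanced) ≈ 0.2890, P(conservative) ≈ 0.5871
After 'fold-or-call': normaliser = 0.2·0.1239 + 0.8·0.2890 + 0.65·0.5871; P(aggressive) ≈ 0.0389, P(balanced) ≈ 0.3626, P(conservative) ≈ 0.5985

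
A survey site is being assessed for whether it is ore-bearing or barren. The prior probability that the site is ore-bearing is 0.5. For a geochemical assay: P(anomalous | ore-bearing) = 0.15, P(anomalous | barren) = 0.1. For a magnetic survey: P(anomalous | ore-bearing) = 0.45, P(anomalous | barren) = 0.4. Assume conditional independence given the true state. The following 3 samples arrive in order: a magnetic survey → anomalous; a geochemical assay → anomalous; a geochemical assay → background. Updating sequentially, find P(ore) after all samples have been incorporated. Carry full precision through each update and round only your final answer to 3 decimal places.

After a magnetic survey='anomalous': P(ore) = 0.45·0.5000 / (0.45·0.5000 + 0.4·0.5000) ≈ 0.5294
After a geochemical assay='anomalous': P(ore) = 0.15·0.5294 / (0.15·0.5294 + 0.1·0.4706) ≈ 0.6279
After a geochemical assay='background': P(ore) = 0.85·0.6279 / (0.85·0.6279 + 0.9·0.3721) ≈ 0.6145

0.614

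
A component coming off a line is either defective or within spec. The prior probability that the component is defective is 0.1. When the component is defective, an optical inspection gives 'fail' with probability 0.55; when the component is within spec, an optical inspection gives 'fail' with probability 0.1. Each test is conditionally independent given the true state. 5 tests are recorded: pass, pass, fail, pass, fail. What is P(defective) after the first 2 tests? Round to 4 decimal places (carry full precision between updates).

After 'pass': P(defective) = 0.45·0.1000 / (0.45·0.1000 + 0.9·0.9000) ≈ 0.0526
After 'pass': P(defective) = 0.45·0.0526 / (0.45·0.0526 + 0.9·0.9474) ≈ 0.0270

0.0270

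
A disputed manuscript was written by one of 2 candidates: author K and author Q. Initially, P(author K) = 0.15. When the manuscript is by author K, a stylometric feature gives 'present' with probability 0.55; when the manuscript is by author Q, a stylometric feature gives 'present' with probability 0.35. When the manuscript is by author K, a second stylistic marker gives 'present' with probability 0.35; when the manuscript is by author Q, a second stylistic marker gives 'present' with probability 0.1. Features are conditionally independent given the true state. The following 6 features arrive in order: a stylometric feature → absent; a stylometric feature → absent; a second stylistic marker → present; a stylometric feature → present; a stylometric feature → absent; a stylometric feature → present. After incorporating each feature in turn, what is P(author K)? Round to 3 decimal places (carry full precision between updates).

Each posterior becomes the prior for the next update.
After a stylometric feature='absent': P(author K) = 0.45·0.1500 / (0.45·0.1500 + 0.65·0.8500) ≈ 0.1089
After a stylometric feature='absent': P(author K) = 0.45·0.1089 / (0.45·0.1089 + 0.65·0.8911) ≈ 0.0780
After a second stylistic marker='present': P(author K) = 0.35·0.0780 / (0.35·0.0780 + 0.1·0.9220) ≈ 0.2284
After a stylometric feature='present': P(author K) = 0.55·0.2284 / (0.55·0.2284 + 0.35·0.7716) ≈ 0.3175
After a stylometric feature='absent': P(author K) = 0.45·0.3175 / (0.45·0.3175 + 0.65·0.6825) ≈ 0.2436
After a stylometric feature='present': P(author K) = 0.55·0.2436 / (0.55·0.2436 + 0.35·0.7564) ≈ 0.3360

0.336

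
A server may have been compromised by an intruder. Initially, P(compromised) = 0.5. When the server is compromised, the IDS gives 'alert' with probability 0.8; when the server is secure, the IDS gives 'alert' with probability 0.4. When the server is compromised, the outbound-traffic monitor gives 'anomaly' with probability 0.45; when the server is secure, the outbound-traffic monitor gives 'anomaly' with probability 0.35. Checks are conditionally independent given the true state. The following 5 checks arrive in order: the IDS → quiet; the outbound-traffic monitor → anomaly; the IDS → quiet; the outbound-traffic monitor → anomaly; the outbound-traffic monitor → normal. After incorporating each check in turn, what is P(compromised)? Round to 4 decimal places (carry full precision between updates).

0.1345

After the IDS='quiet': P(compromised) = 0.2·0.5000 / (0.2·0.5000 + 0.6·0.5000) ≈ 0.2500
After the outbound-traffic monitor='anomaly': P(compromised) = 0.45·0.2500 / (0.45·0.2500 + 0.35·0.7500) ≈ 0.3000
After the IDS='quiet': P(compromised) = 0.2·0.3000 / (0.2·0.3000 + 0.6·0.7000) ≈ 0.1250
After the outbound-traffic monitor='anomaly': P(compromised) = 0.45·0.1250 / (0.45·0.1250 + 0.35·0.8750) ≈ 0.1552
After the outbound-traffic monitor='normal': P(compromised) = 0.55·0.1552 / (0.55·0.1552 + 0.65·0.8448) ≈ 0.1345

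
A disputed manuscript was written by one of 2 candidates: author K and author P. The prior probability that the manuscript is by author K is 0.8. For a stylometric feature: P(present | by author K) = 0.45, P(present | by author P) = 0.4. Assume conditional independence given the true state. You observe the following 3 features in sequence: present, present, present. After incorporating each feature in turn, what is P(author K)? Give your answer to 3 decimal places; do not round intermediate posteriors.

After 'present': P(author K) = 0.45·0.8000 / (0.45·0.8000 + 0.4·0.2000) ≈ 0.8182
After 'present': P(author K) = 0.45·0.8182 / (0.45·0.8182 + 0.4·0.1818) ≈ 0.8351
After 'present': P(author K) = 0.45·0.8351 / (0.45·0.8351 + 0.4·0.1649) ≈ 0.8506

0.851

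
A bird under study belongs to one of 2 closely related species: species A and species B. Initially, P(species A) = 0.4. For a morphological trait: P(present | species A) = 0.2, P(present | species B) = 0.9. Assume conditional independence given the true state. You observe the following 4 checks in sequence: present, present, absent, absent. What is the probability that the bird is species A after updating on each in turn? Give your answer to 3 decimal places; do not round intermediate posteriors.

After 'present': P(species A) = 0.2·0.4000 / (0.2·0.4000 + 0.9·0.6000) ≈ 0.1290
After 'present': P(species A) = 0.2·0.1290 / (0.2·0.1290 + 0.9·0.8710) ≈ 0.0319
After 'absent': P(species A) = 0.8·0.0319 / (0.8·0.0319 + 0.1·0.9681) ≈ 0.2085
After 'absent': P(species A) = 0.8·0.2085 / (0.8·0.2085 + 0.1·0.7915) ≈ 0.6781

0.678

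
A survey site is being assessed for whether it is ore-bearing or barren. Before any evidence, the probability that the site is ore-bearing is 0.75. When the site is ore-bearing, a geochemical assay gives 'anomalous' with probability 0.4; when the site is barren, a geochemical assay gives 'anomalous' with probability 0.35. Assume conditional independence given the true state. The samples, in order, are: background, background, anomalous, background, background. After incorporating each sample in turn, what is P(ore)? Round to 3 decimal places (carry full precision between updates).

0.713

Apply Bayes' rule sequentially, carrying P(ore) forward.
After 'background': P(ore) = 0.6·0.7500 / (0.6·0.7500 + 0.65·0.2500) ≈ 0.7347
After 'background': P(ore) = 0.6·0.7347 / (0.6·0.7347 + 0.65·0.2653) ≈ 0.7188
After 'anomalous': P(ore) = 0.4·0.7188 / (0.4·0.7188 + 0.35·0.2812) ≈ 0.7450
After 'background': P(ore) = 0.6·0.7450 / (0.6·0.7450 + 0.65·0.2550) ≈ 0.7295
After 'background': P(ore) = 0.6·0.7295 / (0.6·0.7295 + 0.65·0.2705) ≈ 0.7134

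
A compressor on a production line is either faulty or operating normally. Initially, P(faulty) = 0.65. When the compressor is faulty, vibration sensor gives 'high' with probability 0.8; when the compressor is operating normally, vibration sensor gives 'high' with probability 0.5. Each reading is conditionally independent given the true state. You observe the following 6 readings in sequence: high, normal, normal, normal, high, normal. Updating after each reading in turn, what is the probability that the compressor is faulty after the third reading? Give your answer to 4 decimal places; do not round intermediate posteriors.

After 'high': P(faulty) = 0.8·0.6500 / (0.8·0.6500 + 0.5·0.3500) ≈ 0.7482
After 'normal': P(faulty) = 0.2·0.7482 / (0.2·0.7482 + 0.5·0.2518) ≈ 0.5431
After 'normal': P(faulty) = 0.2·0.5431 / (0.2·0.5431 + 0.5·0.4569) ≈ 0.3222

0.3222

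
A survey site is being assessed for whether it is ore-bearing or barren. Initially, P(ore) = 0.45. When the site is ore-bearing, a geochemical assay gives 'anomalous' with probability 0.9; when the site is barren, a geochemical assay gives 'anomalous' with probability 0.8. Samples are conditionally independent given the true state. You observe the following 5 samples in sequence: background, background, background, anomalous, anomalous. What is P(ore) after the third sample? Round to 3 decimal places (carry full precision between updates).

0.093

After 'background': P(ore) = 0.1·0.4500 / (0.1·0.4500 + 0.2·0.5500) ≈ 0.2903
After 'background': P(ore) = 0.1·0.2903 / (0.1·0.2903 + 0.2·0.7097) ≈ 0.1698
After 'background': P(ore) = 0.1·0.1698 / (0.1·0.1698 + 0.2·0.8302) ≈ 0.0928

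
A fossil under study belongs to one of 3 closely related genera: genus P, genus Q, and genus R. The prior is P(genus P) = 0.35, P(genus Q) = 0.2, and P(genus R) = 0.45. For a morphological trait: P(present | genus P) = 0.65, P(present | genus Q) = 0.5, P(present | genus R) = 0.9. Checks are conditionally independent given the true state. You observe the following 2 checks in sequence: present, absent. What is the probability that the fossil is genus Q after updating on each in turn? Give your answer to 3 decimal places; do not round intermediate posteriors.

Each posterior becomes the prior for the next update.
After 'present': normaliser = 0.65·0.3500 + 0.5·0.2000 + 0.9·0.4500; P(genus P) ≈ 0.3106, P(genus Q) ≈ 0.1365, P(genus R) ≈ 0.5529
After 'absent': normaliser = 0.35·0.3106 + 0.5·0.1365 + 0.1·0.5529; P(genus P) ≈ 0.4680, P(genus Q) ≈ 0.2939, P(genus R) ≈ 0.2381

0.294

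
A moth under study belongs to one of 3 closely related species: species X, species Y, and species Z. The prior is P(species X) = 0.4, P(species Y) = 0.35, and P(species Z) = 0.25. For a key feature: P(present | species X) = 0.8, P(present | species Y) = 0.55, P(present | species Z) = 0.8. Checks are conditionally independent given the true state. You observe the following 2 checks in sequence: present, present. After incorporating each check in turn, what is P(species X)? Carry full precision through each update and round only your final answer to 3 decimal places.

0.491

Each posterior becomes the prior for the next update.
After 'present': normaliser = 0.8·0.4000 + 0.55·0.3500 + 0.8·0.2500; P(species X) ≈ 0.4491, P(species Y) ≈ 0.2702, P(species Z) ≈ 0.2807
After 'present': normaliser = 0.8·0.4491 + 0.55·0.2702 + 0.8·0.2807; P(species X) ≈ 0.4905, P(species Y) ≈ 0.2029, P(species Z) ≈ 0.3066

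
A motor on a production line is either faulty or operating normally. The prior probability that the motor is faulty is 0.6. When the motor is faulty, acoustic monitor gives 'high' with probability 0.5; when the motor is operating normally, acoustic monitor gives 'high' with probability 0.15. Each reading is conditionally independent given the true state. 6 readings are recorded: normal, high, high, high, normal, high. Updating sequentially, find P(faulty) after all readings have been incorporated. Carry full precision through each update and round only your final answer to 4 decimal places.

After 'normal': P(faulty) = 0.5·0.6000 / (0.5·0.6000 + 0.85·0.4000) ≈ 0.4688
After 'high': P(faulty) = 0.5·0.4688 / (0.5·0.4688 + 0.15·0.5312) ≈ 0.7463
After 'high': P(faulty) = 0.5·0.7463 / (0.5·0.7463 + 0.15·0.2537) ≈ 0.9074
After 'high': P(faulty) = 0.5·0.9074 / (0.5·0.9074 + 0.15·0.0926) ≈ 0.9703
After 'normal': P(faulty) = 0.5·0.9703 / (0.5·0.9703 + 0.85·0.0297) ≈ 0.9506
After 'high': P(faulty) = 0.5·0.9506 / (0.5·0.9506 + 0.15·0.0494) ≈ 0.9846

0.9846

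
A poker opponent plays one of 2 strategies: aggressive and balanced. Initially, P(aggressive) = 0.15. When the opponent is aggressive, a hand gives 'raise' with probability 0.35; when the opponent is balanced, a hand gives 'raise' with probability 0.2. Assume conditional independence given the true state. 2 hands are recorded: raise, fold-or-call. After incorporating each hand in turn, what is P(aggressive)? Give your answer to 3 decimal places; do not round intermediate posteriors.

After 'raise': P(aggressive) = 0.35·0.1500 / (0.35·0.1500 + 0.2·0.8500) ≈ 0.2360
After 'fold-or-call': P(aggressive) = 0.65·0.2360 / (0.65·0.2360 + 0.8·0.7640) ≈ 0.2006

0.201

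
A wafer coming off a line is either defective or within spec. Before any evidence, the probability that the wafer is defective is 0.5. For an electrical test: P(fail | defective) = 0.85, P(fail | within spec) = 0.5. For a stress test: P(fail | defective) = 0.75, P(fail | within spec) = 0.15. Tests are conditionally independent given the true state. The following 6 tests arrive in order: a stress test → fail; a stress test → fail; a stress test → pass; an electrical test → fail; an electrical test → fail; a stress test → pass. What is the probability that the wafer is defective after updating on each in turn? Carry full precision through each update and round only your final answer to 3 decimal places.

After a stress test='fail': P(defective) = 0.75·0.5000 / (0.75·0.5000 + 0.15·0.5000) ≈ 0.8333
After a stress test='fail': P(defective) = 0.75·0.8333 / (0.75·0.8333 + 0.15·0.1667) ≈ 0.9615
After a stress test='pass': P(defective) = 0.25·0.9615 / (0.25·0.9615 + 0.85·0.0385) ≈ 0.8803
After an electrical test='fail': P(defective) = 0.85·0.8803 / (0.85·0.8803 + 0.5·0.1197) ≈ 0.9259
After an electrical test='fail': P(defective) = 0.85·0.9259 / (0.85·0.9259 + 0.5·0.0741) ≈ 0.9551
After a stress test='pass': P(defective) = 0.25·0.9551 / (0.25·0.9551 + 0.85·0.0449) ≈ 0.8621

0.862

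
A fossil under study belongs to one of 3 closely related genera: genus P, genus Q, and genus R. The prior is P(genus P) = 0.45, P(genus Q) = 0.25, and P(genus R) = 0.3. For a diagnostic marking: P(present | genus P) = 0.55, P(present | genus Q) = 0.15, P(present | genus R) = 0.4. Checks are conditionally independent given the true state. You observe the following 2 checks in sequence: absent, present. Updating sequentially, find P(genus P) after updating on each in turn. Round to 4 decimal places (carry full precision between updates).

0.5174

After 'absent': normaliser = 0.45·0.4500 + 0.85·0.2500 + 0.6·0.3000; P(genus P) ≈ 0.3403, P(genus Q) ≈ 0.3571, P(genus R) ≈ 0.3025
After 'present': normaliser = 0.55·0.3403 + 0.15·0.3571 + 0.4·0.3025; P(genus P) ≈ 0.5174, P(genus Q) ≈ 0.1481, P(genus R) ≈ 0.3345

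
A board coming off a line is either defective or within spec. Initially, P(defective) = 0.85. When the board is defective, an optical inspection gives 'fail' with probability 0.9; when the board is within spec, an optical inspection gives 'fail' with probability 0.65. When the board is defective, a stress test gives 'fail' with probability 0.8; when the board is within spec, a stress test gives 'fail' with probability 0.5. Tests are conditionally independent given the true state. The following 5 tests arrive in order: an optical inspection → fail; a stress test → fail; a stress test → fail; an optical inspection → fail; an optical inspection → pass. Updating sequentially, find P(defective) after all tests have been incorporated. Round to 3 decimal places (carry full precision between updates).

0.888

After an optical inspection='fail': P(defective) = 0.9·0.8500 / (0.9·0.8500 + 0.65·0.1500) ≈ 0.8870
After a stress test='fail': P(defective) = 0.8·0.8870 / (0.8·0.8870 + 0.5·0.1130) ≈ 0.9262
After a stress test='fail': P(defective) = 0.8·0.9262 / (0.8·0.9262 + 0.5·0.0738) ≈ 0.9526
After an optical inspection='fail': P(defective) = 0.9·0.9526 / (0.9·0.9526 + 0.65·0.0474) ≈ 0.9653
After an optical inspection='pass': P(defective) = 0.1·0.9653 / (0.1·0.9653 + 0.35·0.0347) ≈ 0.8882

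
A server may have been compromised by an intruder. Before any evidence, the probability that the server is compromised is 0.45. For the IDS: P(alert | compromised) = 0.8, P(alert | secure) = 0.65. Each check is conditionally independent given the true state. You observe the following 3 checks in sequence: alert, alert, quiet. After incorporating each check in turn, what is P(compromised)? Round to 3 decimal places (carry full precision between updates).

0.415

After 'alert': P(compromised) = 0.8·0.4500 / (0.8·0.4500 + 0.65·0.5500) ≈ 0.5017
After 'alert': P(compromised) = 0.8·0.5017 / (0.8·0.5017 + 0.65·0.4983) ≈ 0.5534
After 'quiet': P(compromised) = 0.2·0.5534 / (0.2·0.5534 + 0.35·0.4466) ≈ 0.4146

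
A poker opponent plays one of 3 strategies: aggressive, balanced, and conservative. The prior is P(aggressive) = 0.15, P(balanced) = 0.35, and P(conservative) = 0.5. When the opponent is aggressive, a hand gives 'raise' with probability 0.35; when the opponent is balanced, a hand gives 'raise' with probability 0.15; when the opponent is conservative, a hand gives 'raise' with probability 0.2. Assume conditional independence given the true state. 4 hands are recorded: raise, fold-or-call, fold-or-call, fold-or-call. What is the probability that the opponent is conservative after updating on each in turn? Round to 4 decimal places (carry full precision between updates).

0.5232

Apply Bayes' rule sequentially, carrying P(conservative) forward.
After 'raise': normaliser = 0.35·0.1500 + 0.15·0.3500 + 0.2·0.5000; P(aggressive) ≈ 0.2561, P(balanced) ≈ 0.2561, P(conservative) ≈ 0.4878
After 'fold-or-call': normaliser = 0.65·0.2561 + 0.85·0.2561 + 0.8·0.4878; P(aggressive) ≈ 0.2150, P(balanced) ≈ 0.2811, P(conservative) ≈ 0.5039
After 'fold-or-call': normaliser = 0.65·0.2150 + 0.85·0.2811 + 0.8·0.5039; P(aggressive) ≈ 0.1787, P(balanced) ≈ 0.3056, P(conservative) ≈ 0.5157
After 'fold-or-call': normaliser = 0.65·0.1787 + 0.85·0.3056 + 0.8·0.5157; P(aggressive) ≈ 0.1473, P(balanced) ≈ 0.3295, P(conservative) ≈ 0.5232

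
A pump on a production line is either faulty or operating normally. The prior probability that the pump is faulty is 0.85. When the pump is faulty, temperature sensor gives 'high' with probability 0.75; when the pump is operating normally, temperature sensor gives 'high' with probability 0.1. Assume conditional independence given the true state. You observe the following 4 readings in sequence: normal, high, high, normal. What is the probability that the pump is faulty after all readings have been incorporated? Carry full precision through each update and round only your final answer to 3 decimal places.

0.961

Each posterior becomes the prior for the next update.
After 'normal': P(faulty) = 0.25·0.8500 / (0.25·0.8500 + 0.9·0.1500) ≈ 0.6115
After 'high': P(faulty) = 0.75·0.6115 / (0.75·0.6115 + 0.1·0.3885) ≈ 0.9219
After 'high': P(faulty) = 0.75·0.9219 / (0.75·0.9219 + 0.1·0.0781) ≈ 0.9888
After 'normal': P(faulty) = 0.25·0.9888 / (0.25·0.9888 + 0.9·0.0112) ≈ 0.9609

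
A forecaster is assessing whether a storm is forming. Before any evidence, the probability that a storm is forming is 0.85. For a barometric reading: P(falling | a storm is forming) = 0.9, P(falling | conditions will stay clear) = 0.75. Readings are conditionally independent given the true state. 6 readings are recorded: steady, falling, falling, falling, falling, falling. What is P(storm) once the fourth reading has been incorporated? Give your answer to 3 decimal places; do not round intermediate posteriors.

0.797

After 'steady': P(storm) = 0.1·0.8500 / (0.1·0.8500 + 0.25·0.1500) ≈ 0.6939
After 'falling': P(storm) = 0.9·0.6939 / (0.9·0.6939 + 0.75·0.3061) ≈ 0.7312
After 'falling': P(storm) = 0.9·0.7312 / (0.9·0.7312 + 0.75·0.2688) ≈ 0.7655
After 'falling': P(storm) = 0.9·0.7655 / (0.9·0.7655 + 0.75·0.2345) ≈ 0.7966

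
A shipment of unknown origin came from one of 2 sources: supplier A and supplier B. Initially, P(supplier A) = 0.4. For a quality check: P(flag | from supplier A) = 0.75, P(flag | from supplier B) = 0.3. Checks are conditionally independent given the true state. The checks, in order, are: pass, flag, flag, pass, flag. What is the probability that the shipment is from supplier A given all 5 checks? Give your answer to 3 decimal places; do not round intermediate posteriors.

0.571

After 'pass': P(supplier A) = 0.25·0.4000 / (0.25·0.4000 + 0.7·0.6000) ≈ 0.1923
After 'flag': P(supplier A) = 0.75·0.1923 / (0.75·0.1923 + 0.3·0.8077) ≈ 0.3731
After 'flag': P(supplier A) = 0.75·0.3731 / (0.75·0.3731 + 0.3·0.6269) ≈ 0.5981
After 'pass': P(supplier A) = 0.25·0.5981 / (0.25·0.5981 + 0.7·0.4019) ≈ 0.3470
After 'flag': P(supplier A) = 0.75·0.3470 / (0.75·0.3470 + 0.3·0.6530) ≈ 0.5706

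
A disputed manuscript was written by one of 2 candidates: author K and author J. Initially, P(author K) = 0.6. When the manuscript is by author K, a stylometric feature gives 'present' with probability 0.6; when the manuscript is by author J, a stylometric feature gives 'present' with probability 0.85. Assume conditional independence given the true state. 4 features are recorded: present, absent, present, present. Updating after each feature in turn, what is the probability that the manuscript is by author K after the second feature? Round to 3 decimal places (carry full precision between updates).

0.738

After 'present': P(author K) = 0.6·0.6000 / (0.6·0.6000 + 0.85·0.4000) ≈ 0.5143
After 'absent': P(author K) = 0.4·0.5143 / (0.4·0.5143 + 0.15·0.4857) ≈ 0.7385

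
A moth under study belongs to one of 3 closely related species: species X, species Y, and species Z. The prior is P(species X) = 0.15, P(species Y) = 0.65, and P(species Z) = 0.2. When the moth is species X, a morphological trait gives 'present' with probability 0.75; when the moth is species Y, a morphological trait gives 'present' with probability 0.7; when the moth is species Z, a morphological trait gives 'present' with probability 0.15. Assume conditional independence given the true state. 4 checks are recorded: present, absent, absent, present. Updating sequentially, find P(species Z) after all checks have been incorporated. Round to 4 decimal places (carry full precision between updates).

After 'present': normaliser = 0.75·0.1500 + 0.7·0.6500 + 0.15·0.2000; P(species X) ≈ 0.1883, P(species Y) ≈ 0.7615, P(species Z) ≈ 0.0502
After 'absent': normaliser = 0.25·0.1883 + 0.3·0.7615 + 0.85·0.0502; P(species X) ≈ 0.1479, P(species Y) ≈ 0.7179, P(species Z) ≈ 0.1341
After 'absent': normaliser = 0.25·0.1479 + 0.3·0.7179 + 0.85·0.1341; P(species X) ≈ 0.1009, P(species Y) ≈ 0.5879, P(species Z) ≈ 0.3112
After 'present': normaliser = 0.75·0.1009 + 0.7·0.5879 + 0.15·0.3112; P(species X) ≈ 0.1418, P(species Y) ≈ 0.7708, P(species Z) ≈ 0.0874

0.0874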